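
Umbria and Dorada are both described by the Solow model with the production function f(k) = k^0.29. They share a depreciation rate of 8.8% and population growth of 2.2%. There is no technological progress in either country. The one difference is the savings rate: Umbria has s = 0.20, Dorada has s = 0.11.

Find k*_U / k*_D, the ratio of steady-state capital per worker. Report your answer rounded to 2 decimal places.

Steady-state k* = [s/(n + δ)]^(1/(1−α)), so the ratio is [ (s_U/(n + δ)_U) / (s_D/(n + δ)_D) ]^1.4085.
s_U/(n + δ)_U = 0.20/0.110 = 1.8182; s_D/(n + δ)_D = 0.11/0.110 = 1.0000.
Ratio = (1.8182/1.0000)^1.4085 = 1.8182^1.4085 ≈ 2.3212

ratio ≈ 2.32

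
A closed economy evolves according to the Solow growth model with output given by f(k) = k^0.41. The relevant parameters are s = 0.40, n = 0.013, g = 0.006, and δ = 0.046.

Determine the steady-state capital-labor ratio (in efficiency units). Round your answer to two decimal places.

k* ≈ 21.75

Steady state requires s·f(k) = (n + g + δ)·k, i.e. s·k^α = (n + g + δ)·k.
Rearranging, k^(1−α) = s / (n + g + δ).
k^0.59 = 0.40 / (0.013 + 0.006 + 0.046) = 0.40 / 0.065 = 6.1538
k* = 6.1538^(1/0.59) ≈ 21.7536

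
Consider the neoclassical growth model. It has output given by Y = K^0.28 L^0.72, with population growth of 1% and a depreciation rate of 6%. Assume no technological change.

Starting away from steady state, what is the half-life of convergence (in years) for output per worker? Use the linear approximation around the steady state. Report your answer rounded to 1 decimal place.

half-life ≈ 13.8 years

Near the steady state the convergence rate is λ = (1 − α)(n + δ).
λ = (1 − 0.28) × 0.070 = 0.72 × 0.070 = 0.0504
Half-life = ln 2 / λ = 0.6931 / 0.0504 ≈ 13.75 years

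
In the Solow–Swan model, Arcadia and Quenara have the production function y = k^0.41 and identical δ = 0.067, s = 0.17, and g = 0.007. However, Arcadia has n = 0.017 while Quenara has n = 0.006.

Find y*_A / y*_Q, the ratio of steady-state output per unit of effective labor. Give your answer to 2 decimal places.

ratio ≈ 0.91

Steady-state y* = [s/(n + g + δ)]^(α/(1−α)), so the ratio is [ (s_A/(n + g + δ)_A) / (s_Q/(n + g + δ)_Q) ]^0.6949.
s_A/(n + g + δ)_A = 0.17/0.091 = 1.8681; s_Q/(n + g + δ)_Q = 0.17/0.080 = 2.1250.
Ratio = (1.8681/2.1250)^0.6949 = 0.8791^0.6949 ≈ 0.9143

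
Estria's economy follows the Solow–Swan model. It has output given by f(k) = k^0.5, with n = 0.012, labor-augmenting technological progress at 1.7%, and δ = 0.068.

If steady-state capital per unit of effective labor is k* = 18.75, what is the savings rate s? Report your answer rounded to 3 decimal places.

At the steady state, Δk = 0, so s·k^α = (n + g + δ)·k.
So s / (n + g + δ) = (k*)^(1−α) = 18.75^0.5 = 4.3301.
Therefore s = 4.3301 × (n + g + δ) = 4.3301 × 0.097 = 0.4200.

s ≈ 0.420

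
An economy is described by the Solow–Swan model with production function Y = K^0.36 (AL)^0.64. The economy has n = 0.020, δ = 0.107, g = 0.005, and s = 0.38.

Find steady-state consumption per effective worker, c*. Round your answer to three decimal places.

c* ≈ 1.124

In steady state, investment equals break-even investment: s·k^α = (n + g + δ)·k.
Rearranging, k^(1−α) = s / (n + g + δ).
k^0.64 = 0.38 / (0.020 + 0.005 + 0.107) = 0.38 / 0.132 = 2.8788
k* = 2.8788^(1/0.64) ≈ 5.2182
y* = (k*)^α = 5.2182^0.36 ≈ 1.8126
c* = (1 − s)·y* = (1 − 0.38) × 1.8126 ≈ 1.1238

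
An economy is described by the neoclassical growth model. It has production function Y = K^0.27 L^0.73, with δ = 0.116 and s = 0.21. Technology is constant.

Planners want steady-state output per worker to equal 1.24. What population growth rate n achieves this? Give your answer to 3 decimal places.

n ≈ 0.001

In steady state, investment equals break-even investment: s·k^α = (n + δ)·k.
Since y* = [s/(n + δ)]^(α/(1−α)), we have s/(n + δ) = (y*)^((1−α)/α) = 1.24^2.7037 = 1.7889.
Therefore n + δ = s / 1.7889 = 0.21 / 1.7889 = 0.1174, so n = 0.1174 − 0.116 = 0.0014.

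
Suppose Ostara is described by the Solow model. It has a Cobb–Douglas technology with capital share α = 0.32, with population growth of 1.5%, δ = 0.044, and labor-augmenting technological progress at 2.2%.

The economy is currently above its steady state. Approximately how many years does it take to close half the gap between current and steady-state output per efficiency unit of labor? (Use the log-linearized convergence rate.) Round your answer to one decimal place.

Near the steady state the convergence rate is λ = (1 − α)(n + g + δ).
λ = (1 − 0.32) × 0.081 = 0.68 × 0.081 = 0.05508
Half-life = ln 2 / λ = 0.6931 / 0.05508 ≈ 12.58 years

half-life ≈ 12.6 years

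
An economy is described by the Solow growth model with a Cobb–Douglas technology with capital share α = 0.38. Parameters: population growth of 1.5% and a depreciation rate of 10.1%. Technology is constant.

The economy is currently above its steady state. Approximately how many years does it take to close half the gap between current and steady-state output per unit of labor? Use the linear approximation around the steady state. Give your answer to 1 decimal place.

about 9.6 years

Near the steady state the convergence rate is λ = (1 − α)(n + δ).
λ = (1 − 0.38) × 0.116 = 0.62 × 0.116 = 0.07192
Half-life = ln 2 / λ = 0.6931 / 0.07192 ≈ 9.64 years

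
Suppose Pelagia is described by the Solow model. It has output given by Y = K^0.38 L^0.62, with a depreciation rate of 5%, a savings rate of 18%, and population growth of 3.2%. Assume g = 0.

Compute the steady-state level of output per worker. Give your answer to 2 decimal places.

Steady state requires s·f(k) = (n + δ)·k, i.e. s·k^α = (n + δ)·k.
Rearranging, k^(1−α) = s / (n + δ).
k^0.62 = 0.18 / (0.032 + 0.050) = 0.18 / 0.082 = 2.1951
k* = 2.1951^(1/0.62) ≈ 3.5541
y* = (k*)^α = 3.5541^0.38 ≈ 1.6191

y* = 1.62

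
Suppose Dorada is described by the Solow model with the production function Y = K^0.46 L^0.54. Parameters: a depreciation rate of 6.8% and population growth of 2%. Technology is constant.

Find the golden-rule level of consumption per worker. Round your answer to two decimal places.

c_gold ≈ 2.21

At the golden rule, f'(k) = n + δ, so α·k^(α−1) = n + δ and k_gold = (α/(n + δ))^(1/(1−α)).
k_gold = (0.46/0.088)^(1/0.54) = 5.2273^1.8519 ≈ 21.3884
c_gold = f(k_gold) − (n + δ)·k_gold = 4.0915 − 0.088×21.3884 ≈ 2.2093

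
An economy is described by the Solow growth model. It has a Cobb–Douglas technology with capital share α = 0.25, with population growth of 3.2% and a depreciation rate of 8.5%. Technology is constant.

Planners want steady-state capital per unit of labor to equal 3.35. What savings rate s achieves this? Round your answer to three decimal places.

s ≈ 0.290

In steady state, investment equals break-even investment: s·k^α = (n + δ)·k.
So s / (n + δ) = (k*)^(1−α) = 3.35^0.75 = 2.4762.
Therefore s = 2.4762 × (n + δ) = 2.4762 × 0.117 = 0.2897.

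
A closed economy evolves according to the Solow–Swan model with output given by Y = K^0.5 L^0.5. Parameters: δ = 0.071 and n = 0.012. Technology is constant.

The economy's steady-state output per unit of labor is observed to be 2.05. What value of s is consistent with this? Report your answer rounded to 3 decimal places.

s ≈ 0.170

In steady state, investment equals break-even investment: s·k^α = (n + δ)·k.
Since y* = [s/(n + δ)]^(α/(1−α)), we have s/(n + δ) = (y*)^((1−α)/α) = 2.05^1 = 2.0500.
Therefore s = 2.0500 × (n + δ) = 2.0500 × 0.083 = 0.1702.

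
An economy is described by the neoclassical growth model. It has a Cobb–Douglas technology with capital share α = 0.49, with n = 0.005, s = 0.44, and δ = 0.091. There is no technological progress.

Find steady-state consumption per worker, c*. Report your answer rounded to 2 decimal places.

c* ≈ 2.42

Steady state requires s·f(k) = (n + δ)·k, i.e. s·k^α = (n + δ)·k.
Dividing both sides by k: k^(1−α) = s / (n + δ).
k^0.51 = 0.44 / (0.005 + 0.091) = 0.44 / 0.096 = 4.5833
k* = 4.5833^(1/0.51) ≈ 19.7892
y* = (k*)^α = 19.7892^0.49 ≈ 4.3177
c* = (1 − s)·y* = (1 − 0.44) × 4.3177 ≈ 2.4179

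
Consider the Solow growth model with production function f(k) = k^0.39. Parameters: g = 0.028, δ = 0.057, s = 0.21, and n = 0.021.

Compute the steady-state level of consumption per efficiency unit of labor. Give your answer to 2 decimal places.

c* = 1.22

In steady state, investment equals break-even investment: s·k^α = (n + g + δ)·k.
Rearranging, k^(1−α) = s / (n + g + δ).
k^0.61 = 0.21 / (0.021 + 0.028 + 0.057) = 0.21 / 0.106 = 1.9811
k* = 1.9811^(1/0.61) ≈ 3.0671
y* = (k*)^α = 3.0671^0.39 ≈ 1.5482
c* = (1 − s)·y* = (1 − 0.21) × 1.5482 ≈ 1.2231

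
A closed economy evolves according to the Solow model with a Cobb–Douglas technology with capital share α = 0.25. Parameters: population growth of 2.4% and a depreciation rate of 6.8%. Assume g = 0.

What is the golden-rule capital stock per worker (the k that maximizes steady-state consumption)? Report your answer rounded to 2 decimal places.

k_gold ≈ 3.79

The golden rule sets f'(k) = n + δ, i.e. α·k^(α−1) = n + δ.
So k^(1−α) = α / (n + δ) = 0.25 / 0.092 = 2.7174.
k_gold = 2.7174^(1/0.75) ≈ 3.7920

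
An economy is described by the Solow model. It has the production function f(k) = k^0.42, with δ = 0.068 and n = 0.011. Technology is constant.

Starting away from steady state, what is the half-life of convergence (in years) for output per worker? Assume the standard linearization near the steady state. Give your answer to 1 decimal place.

Near the steady state the convergence rate is λ = (1 − α)(n + δ).
λ = (1 − 0.42) × 0.079 = 0.58 × 0.079 = 0.04582
Half-life = ln 2 / λ = 0.6931 / 0.04582 ≈ 15.13 years

about 15.1 years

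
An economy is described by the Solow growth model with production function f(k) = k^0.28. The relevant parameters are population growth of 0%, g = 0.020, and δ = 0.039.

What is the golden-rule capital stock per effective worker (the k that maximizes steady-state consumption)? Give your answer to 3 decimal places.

The golden rule sets f'(k) = n + g + δ, i.e. α·k^(α−1) = n + g + δ.
So k^(1−α) = α / (n + g + δ) = 0.28 / 0.059 = 4.7458.
k_gold = 4.7458^(1/0.72) ≈ 8.6960

k_gold ≈ 8.696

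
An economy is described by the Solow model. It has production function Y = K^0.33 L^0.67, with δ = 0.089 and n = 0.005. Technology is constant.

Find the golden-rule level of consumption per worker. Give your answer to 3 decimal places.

c_gold ≈ 1.244

At the golden rule, f'(k) = n + δ, so α·k^(α−1) = n + δ and k_gold = (α/(n + δ))^(1/(1−α)).
k_gold = (0.33/0.094)^(1/0.67) = 3.5106^1.4925 ≈ 6.5160
c_gold = f(k_gold) − (n + δ)·k_gold = 1.8562 − 0.094×6.5160 ≈ 1.2437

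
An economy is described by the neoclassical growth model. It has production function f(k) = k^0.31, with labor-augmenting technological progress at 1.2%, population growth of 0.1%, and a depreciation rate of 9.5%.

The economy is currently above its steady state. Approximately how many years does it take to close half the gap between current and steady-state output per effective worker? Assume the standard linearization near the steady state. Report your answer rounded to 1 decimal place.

Near the steady state the convergence rate is λ = (1 − α)(n + g + δ).
λ = (1 − 0.31) × 0.108 = 0.69 × 0.108 = 0.07452
Half-life = ln 2 / λ = 0.6931 / 0.07452 ≈ 9.30 years

half-life ≈ 9.3 years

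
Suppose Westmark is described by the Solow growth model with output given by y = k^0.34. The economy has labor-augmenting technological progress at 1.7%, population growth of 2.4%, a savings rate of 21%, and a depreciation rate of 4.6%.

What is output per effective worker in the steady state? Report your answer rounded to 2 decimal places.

At the steady state, Δk = 0, so s·k^α = (n + g + δ)·k.
Dividing both sides by k: k^(1−α) = s / (n + g + δ).
k^0.66 = 0.21 / (0.024 + 0.017 + 0.046) = 0.21 / 0.087 = 2.4138
k* = 2.4138^(1/0.66) ≈ 3.8006
y* = (k*)^α = 3.8006^0.34 ≈ 1.5745

y* ≈ 1.57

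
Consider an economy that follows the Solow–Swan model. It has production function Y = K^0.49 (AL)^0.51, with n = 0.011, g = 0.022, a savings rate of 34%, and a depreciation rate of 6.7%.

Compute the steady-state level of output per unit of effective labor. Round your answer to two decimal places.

Steady state requires s·f(k) = (n + g + δ)·k, i.e. s·k^α = (n + g + δ)·k.
Rearranging, k^(1−α) = s / (n + g + δ).
k^0.51 = 0.34 / (0.011 + 0.022 + 0.067) = 0.34 / 0.100 = 3.4000
k* = 3.4000^(1/0.51) ≈ 11.0183
y* = (k*)^α = 11.0183^0.49 ≈ 3.2407

y* = 3.24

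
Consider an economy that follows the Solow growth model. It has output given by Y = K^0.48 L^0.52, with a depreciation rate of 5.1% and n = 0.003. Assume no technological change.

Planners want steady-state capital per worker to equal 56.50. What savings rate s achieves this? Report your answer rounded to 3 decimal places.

In steady state, investment equals break-even investment: s·k^α = (n + δ)·k.
So s / (n + δ) = (k*)^(1−α) = 56.50^0.52 = 8.1483.
Therefore s = 8.1483 × (n + δ) = 8.1483 × 0.054 = 0.4400.

s ≈ 0.440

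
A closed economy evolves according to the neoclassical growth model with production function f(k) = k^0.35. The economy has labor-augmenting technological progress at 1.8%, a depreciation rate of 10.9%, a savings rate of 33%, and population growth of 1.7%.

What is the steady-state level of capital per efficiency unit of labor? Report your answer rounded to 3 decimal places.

k* ≈ 3.582

At the steady state, Δk = 0, so s·k^α = (n + g + δ)·k.
Dividing both sides by k: k^(1−α) = s / (n + g + δ).
k^0.65 = 0.33 / (0.017 + 0.018 + 0.109) = 0.33 / 0.144 = 2.2917
k* = 2.2917^(1/0.65) ≈ 3.5817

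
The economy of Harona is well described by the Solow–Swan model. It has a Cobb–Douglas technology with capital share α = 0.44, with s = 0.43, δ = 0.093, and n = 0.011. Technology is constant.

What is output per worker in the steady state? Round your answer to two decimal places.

y* = 3.05

Steady state requires s·f(k) = (n + δ)·k, i.e. s·k^α = (n + δ)·k.
Rearranging, k^(1−α) = s / (n + δ).
k^0.56 = 0.43 / (0.011 + 0.093) = 0.43 / 0.104 = 4.1346
k* = 4.1346^(1/0.56) ≈ 12.6117
y* = (k*)^α = 12.6117^0.44 ≈ 3.0503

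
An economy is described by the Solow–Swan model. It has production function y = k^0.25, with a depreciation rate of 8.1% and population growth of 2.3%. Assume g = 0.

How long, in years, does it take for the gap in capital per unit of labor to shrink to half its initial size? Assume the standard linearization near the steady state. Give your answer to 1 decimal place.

about 8.9 years

Near the steady state the convergence rate is λ = (1 − α)(n + δ).
λ = (1 − 0.25) × 0.104 = 0.75 × 0.104 = 0.0780
Half-life = ln 2 / λ = 0.6931 / 0.0780 ≈ 8.89 years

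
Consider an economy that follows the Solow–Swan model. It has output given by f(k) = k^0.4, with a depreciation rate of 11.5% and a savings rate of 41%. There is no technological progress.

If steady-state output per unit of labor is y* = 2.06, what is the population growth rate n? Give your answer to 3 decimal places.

n ≈ 0.024

In steady state, investment equals break-even investment: s·k^α = (n + δ)·k.
Since y* = [s/(n + δ)]^(α/(1−α)), we have s/(n + δ) = (y*)^((1−α)/α) = 2.06^1.5 = 2.9567.
Therefore n + δ = s / 2.9567 = 0.41 / 2.9567 = 0.1387, so n = 0.1387 − 0.115 = 0.0237.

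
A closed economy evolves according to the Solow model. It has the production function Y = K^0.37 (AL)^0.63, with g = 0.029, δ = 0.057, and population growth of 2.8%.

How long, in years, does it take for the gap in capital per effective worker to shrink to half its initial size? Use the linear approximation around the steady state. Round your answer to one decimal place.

Near the steady state the convergence rate is λ = (1 − α)(n + g + δ).
λ = (1 − 0.37) × 0.114 = 0.63 × 0.114 = 0.07182
Half-life = ln 2 / λ = 0.6931 / 0.07182 ≈ 9.65 years

half-life ≈ 9.7 years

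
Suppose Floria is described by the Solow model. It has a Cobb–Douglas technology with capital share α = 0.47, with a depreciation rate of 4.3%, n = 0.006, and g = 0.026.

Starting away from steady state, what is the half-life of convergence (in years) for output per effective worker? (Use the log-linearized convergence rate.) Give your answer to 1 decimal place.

Near the steady state the convergence rate is λ = (1 − α)(n + g + δ).
λ = (1 − 0.47) × 0.075 = 0.53 × 0.075 = 0.03975
Half-life = ln 2 / λ = 0.6931 / 0.03975 ≈ 17.44 years

t_½ ≈ 17.4 years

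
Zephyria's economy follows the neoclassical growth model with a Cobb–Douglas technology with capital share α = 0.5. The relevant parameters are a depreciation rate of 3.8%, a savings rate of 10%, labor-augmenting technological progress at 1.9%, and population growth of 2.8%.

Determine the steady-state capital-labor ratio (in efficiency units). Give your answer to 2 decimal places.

k* = 1.38

At the steady state, Δk = 0, so s·k^α = (n + g + δ)·k.
Dividing both sides by k: k^(1−α) = s / (n + g + δ).
k^0.5 = 0.10 / (0.028 + 0.019 + 0.038) = 0.10 / 0.085 = 1.1765
k* = 1.1765^(1/0.5) ≈ 1.3842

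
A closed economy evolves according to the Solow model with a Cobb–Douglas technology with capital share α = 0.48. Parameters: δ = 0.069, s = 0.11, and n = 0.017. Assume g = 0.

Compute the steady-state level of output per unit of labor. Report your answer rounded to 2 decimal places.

At the steady state, Δk = 0, so s·k^α = (n + δ)·k.
Rearranging, k^(1−α) = s / (n + δ).
k^0.52 = 0.11 / (0.017 + 0.069) = 0.11 / 0.086 = 1.2791
k* = 1.2791^(1/0.52) ≈ 1.6054
y* = (k*)^α = 1.6054^0.48 ≈ 1.2551

y* ≈ 1.26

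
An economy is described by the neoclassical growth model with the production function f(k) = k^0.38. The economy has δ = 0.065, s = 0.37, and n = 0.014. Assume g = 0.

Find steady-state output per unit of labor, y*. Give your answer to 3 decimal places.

y* ≈ 2.576

At the steady state, Δk = 0, so s·k^α = (n + δ)·k.
Dividing both sides by k: k^(1−α) = s / (n + δ).
k^0.62 = 0.37 / (0.014 + 0.065) = 0.37 / 0.079 = 4.6835
k* = 4.6835^(1/0.62) ≈ 12.0661
y* = (k*)^α = 12.0661^0.38 ≈ 2.5763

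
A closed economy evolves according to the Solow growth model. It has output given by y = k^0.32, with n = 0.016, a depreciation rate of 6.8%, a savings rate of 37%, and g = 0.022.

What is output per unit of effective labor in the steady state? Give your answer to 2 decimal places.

Steady state requires s·f(k) = (n + g + δ)·k, i.e. s·k^α = (n + g + δ)·k.
Dividing both sides by k: k^(1−α) = s / (n + g + δ).
k^0.68 = 0.37 / (0.016 + 0.022 + 0.068) = 0.37 / 0.106 = 3.4906
k* = 3.4906^(1/0.68) ≈ 6.2861
y* = (k*)^α = 6.2861^0.32 ≈ 1.8009

y* ≈ 1.80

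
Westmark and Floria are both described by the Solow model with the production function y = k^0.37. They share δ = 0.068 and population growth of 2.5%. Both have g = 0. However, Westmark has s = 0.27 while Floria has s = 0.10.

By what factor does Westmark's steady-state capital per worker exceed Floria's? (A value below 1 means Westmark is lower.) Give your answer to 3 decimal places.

Steady-state k* = [s/(n + δ)]^(1/(1−α)), so the ratio is [ (s_W/(n + δ)_W) / (s_F/(n + δ)_F) ]^1.5873.
s_W/(n + δ)_W = 0.27/0.093 = 2.9032; s_F/(n + δ)_F = 0.10/0.093 = 1.0753.
Ratio = (2.9032/1.0753)^1.5873 = 2.6999^1.5873 ≈ 4.8381

ratio ≈ 4.838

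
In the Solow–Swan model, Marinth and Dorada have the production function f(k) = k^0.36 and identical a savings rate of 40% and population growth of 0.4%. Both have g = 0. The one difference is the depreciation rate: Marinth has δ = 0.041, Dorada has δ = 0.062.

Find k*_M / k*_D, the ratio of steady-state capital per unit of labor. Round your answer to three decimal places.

Steady-state k* = [s/(n + δ)]^(1/(1−α)), so the ratio is [ (s_M/(n + δ)_M) / (s_D/(n + δ)_D) ]^1.5625.
s_M/(n + δ)_M = 0.40/0.045 = 8.8889; s_D/(n + δ)_D = 0.40/0.066 = 6.0606.
Ratio = (8.8889/6.0606)^1.5625 = 1.4667^1.5625 ≈ 1.8193

k*_M / k*_D ≈ 1.819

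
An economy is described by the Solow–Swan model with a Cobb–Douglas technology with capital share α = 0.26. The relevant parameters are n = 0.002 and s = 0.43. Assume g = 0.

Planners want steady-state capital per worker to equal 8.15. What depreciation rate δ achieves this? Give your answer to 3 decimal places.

At the steady state, Δk = 0, so s·k^α = (n + δ)·k.
So s / (n + δ) = (k*)^(1−α) = 8.15^0.74 = 4.7234.
Therefore n + δ = s / 4.7234 = 0.43 / 4.7234 = 0.0910, so δ = 0.0910 − 0.002 = 0.0890.

δ ≈ 0.089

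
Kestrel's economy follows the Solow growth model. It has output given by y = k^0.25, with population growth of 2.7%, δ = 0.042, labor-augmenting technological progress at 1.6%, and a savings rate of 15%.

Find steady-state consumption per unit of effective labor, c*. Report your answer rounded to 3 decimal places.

c* ≈ 1.027

Steady state requires s·f(k) = (n + g + δ)·k, i.e. s·k^α = (n + g + δ)·k.
Dividing both sides by k: k^(1−α) = s / (n + g + δ).
k^0.75 = 0.15 / (0.027 + 0.016 + 0.042) = 0.15 / 0.085 = 1.7647
k* = 1.7647^(1/0.75) ≈ 2.1325
y* = (k*)^α = 2.1325^0.25 ≈ 1.2084
c* = (1 − s)·y* = (1 − 0.15) × 1.2084 ≈ 1.0271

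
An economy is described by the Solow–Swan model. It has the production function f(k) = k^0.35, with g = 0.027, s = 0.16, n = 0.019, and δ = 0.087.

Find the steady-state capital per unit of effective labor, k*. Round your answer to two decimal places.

At the steady state, Δk = 0, so s·k^α = (n + g + δ)·k.
Dividing both sides by k: k^(1−α) = s / (n + g + δ).
k^0.65 = 0.16 / (0.019 + 0.027 + 0.087) = 0.16 / 0.133 = 1.2030
k* = 1.2030^(1/0.65) ≈ 1.3289

k* = 1.33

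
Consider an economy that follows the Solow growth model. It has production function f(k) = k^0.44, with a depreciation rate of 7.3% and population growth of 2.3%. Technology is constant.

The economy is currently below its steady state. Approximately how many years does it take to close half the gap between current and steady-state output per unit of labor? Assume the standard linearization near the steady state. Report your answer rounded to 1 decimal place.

t_½ ≈ 12.9 years

Near the steady state the convergence rate is λ = (1 − α)(n + δ).
λ = (1 − 0.44) × 0.096 = 0.56 × 0.096 = 0.05376
Half-life = ln 2 / λ = 0.6931 / 0.05376 ≈ 12.89 years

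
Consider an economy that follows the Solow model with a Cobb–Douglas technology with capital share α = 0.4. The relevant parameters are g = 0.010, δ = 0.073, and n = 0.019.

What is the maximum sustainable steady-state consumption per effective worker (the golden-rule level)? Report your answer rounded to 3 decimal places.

c_gold ≈ 1.492

At the golden rule, f'(k) = n + g + δ, so α·k^(α−1) = n + g + δ and k_gold = (α/(n + g + δ))^(1/(1−α)).
k_gold = (0.4/0.102)^(1/0.6) = 3.9216^1.6667 ≈ 9.7527
c_gold = f(k_gold) − (n + g + δ)·k_gold = 2.4869 − 0.102×9.7527 ≈ 1.4921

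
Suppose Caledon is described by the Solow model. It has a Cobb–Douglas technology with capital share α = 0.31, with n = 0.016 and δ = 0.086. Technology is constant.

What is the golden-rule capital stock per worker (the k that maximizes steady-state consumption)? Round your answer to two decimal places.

k_gold ≈ 5.01

The golden rule sets f'(k) = n + δ, i.e. α·k^(α−1) = n + δ.
So k^(1−α) = α / (n + δ) = 0.31 / 0.102 = 3.0392.
k_gold = 3.0392^(1/0.69) ≈ 5.0078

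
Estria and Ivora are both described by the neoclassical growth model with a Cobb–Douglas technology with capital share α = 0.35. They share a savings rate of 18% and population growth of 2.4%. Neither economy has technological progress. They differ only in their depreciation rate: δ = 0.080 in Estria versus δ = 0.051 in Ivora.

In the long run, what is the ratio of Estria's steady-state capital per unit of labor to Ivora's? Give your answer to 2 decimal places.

Steady-state k* = [s/(n + δ)]^(1/(1−α)), so the ratio is [ (s_E/(n + δ)_E) / (s_I/(n + δ)_I) ]^1.5385.
s_E/(n + δ)_E = 0.18/0.104 = 1.7308; s_I/(n + δ)_I = 0.18/0.075 = 2.4000.
Ratio = (1.7308/2.4000)^1.5385 = 0.7212^1.5385 ≈ 0.6048

k*_E / k*_I ≈ 0.60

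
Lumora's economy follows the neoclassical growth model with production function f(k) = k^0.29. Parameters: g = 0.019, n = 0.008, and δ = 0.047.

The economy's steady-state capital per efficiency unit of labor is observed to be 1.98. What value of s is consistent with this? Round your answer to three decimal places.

s ≈ 0.120

Steady state requires s·f(k) = (n + g + δ)·k, i.e. s·k^α = (n + g + δ)·k.
So s / (n + g + δ) = (k*)^(1−α) = 1.98^0.71 = 1.6242.
Therefore s = 1.6242 × (n + g + δ) = 1.6242 × 0.074 = 0.1202.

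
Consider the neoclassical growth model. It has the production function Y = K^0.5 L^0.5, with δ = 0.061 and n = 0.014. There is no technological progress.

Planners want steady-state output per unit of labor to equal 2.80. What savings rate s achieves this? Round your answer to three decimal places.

s ≈ 0.210

Steady state requires s·f(k) = (n + δ)·k, i.e. s·k^α = (n + δ)·k.
Since y* = [s/(n + δ)]^(α/(1−α)), we have s/(n + δ) = (y*)^((1−α)/α) = 2.80^1 = 2.8000.
Therefore s = 2.8000 × (n + δ) = 2.8000 × 0.075 = 0.2100.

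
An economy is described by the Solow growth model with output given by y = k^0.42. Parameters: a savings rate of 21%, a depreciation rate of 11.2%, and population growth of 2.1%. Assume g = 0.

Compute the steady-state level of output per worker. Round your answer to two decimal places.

At the steady state, Δk = 0, so s·k^α = (n + δ)·k.
Dividing both sides by k: k^(1−α) = s / (n + δ).
k^0.58 = 0.21 / (0.021 + 0.112) = 0.21 / 0.133 = 1.5789
k* = 1.5789^(1/0.58) ≈ 2.1978
y* = (k*)^α = 2.1978^0.42 ≈ 1.3920

y* = 1.39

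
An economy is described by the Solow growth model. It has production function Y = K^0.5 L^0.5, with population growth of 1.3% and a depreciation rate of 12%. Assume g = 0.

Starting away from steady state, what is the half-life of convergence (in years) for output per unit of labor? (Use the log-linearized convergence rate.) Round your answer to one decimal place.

Near the steady state the convergence rate is λ = (1 − α)(n + δ).
λ = (1 − 0.5) × 0.133 = 0.5 × 0.133 = 0.0665
Half-life = ln 2 / λ = 0.6931 / 0.0665 ≈ 10.42 years

about 10.4 years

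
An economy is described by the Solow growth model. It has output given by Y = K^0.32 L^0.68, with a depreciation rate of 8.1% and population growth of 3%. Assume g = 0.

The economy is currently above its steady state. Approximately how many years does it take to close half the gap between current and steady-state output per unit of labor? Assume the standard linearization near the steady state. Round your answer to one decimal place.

Near the steady state the convergence rate is λ = (1 − α)(n + δ).
λ = (1 − 0.32) × 0.111 = 0.68 × 0.111 = 0.07548
Half-life = ln 2 / λ = 0.6931 / 0.07548 ≈ 9.18 years

half-life ≈ 9.2 years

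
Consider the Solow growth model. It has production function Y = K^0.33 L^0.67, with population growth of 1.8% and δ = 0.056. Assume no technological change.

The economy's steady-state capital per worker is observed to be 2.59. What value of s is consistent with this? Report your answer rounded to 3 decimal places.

In steady state, investment equals break-even investment: s·k^α = (n + δ)·k.
So s / (n + δ) = (k*)^(1−α) = 2.59^0.67 = 1.8920.
Therefore s = 1.8920 × (n + δ) = 1.8920 × 0.074 = 0.1400.

s ≈ 0.140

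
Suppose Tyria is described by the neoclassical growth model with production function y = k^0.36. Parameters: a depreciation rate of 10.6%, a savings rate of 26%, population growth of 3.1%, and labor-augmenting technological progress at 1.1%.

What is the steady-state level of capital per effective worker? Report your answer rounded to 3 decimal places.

k* = 2.412

Steady state requires s·f(k) = (n + g + δ)·k, i.e. s·k^α = (n + g + δ)·k.
Rearranging, k^(1−α) = s / (n + g + δ).
k^0.64 = 0.26 / (0.031 + 0.011 + 0.106) = 0.26 / 0.148 = 1.7568
k* = 1.7568^(1/0.64) ≈ 2.4120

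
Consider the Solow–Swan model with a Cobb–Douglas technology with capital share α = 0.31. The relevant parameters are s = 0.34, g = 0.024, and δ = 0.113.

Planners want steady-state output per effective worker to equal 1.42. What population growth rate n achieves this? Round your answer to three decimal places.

In steady state, investment equals break-even investment: s·k^α = (n + g + δ)·k.
Since y* = [s/(n + g + δ)]^(α/(1−α)), we have s/(n + g + δ) = (y*)^((1−α)/α) = 1.42^2.2258 = 2.1825.
Therefore n + g + δ = s / 2.1825 = 0.34 / 2.1825 = 0.1558, so n = 0.1558 − 0.137 = 0.0188.

n ≈ 0.019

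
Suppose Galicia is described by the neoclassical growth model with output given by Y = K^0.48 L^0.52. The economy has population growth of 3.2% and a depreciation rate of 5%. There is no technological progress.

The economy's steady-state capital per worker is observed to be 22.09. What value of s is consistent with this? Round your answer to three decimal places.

Steady state requires s·f(k) = (n + δ)·k, i.e. s·k^α = (n + δ)·k.
So s / (n + δ) = (k*)^(1−α) = 22.09^0.52 = 5.0001.
Therefore s = 5.0001 × (n + δ) = 5.0001 × 0.082 = 0.4100.

s ≈ 0.410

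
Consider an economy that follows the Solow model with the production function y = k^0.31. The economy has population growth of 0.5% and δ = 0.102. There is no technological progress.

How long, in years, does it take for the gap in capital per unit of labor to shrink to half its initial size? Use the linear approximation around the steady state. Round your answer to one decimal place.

half-life ≈ 9.4 years

Near the steady state the convergence rate is λ = (1 − α)(n + δ).
λ = (1 − 0.31) × 0.107 = 0.69 × 0.107 = 0.07383
Half-life = ln 2 / λ = 0.6931 / 0.07383 ≈ 9.39 years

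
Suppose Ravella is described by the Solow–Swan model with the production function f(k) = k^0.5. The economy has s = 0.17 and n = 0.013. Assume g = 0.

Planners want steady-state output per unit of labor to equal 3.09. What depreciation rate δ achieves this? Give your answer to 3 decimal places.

δ ≈ 0.042

At the steady state, Δk = 0, so s·k^α = (n + δ)·k.
Since y* = [s/(n + δ)]^(α/(1−α)), we have s/(n + δ) = (y*)^((1−α)/α) = 3.09^1 = 3.0900.
Therefore n + δ = s / 3.0900 = 0.17 / 3.0900 = 0.0550, so δ = 0.0550 − 0.013 = 0.0420.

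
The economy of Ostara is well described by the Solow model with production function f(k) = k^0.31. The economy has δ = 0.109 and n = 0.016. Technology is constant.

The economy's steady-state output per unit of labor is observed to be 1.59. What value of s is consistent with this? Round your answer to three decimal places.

In steady state, investment equals break-even investment: s·k^α = (n + δ)·k.
Since y* = [s/(n + δ)]^(α/(1−α)), we have s/(n + δ) = (y*)^((1−α)/α) = 1.59^2.2258 = 2.8072.
Therefore s = 2.8072 × (n + δ) = 2.8072 × 0.125 = 0.3509.

s ≈ 0.351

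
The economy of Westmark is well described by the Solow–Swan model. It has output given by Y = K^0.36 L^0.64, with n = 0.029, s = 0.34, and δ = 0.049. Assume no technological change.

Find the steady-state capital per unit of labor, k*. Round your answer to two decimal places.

k* = 9.98

Steady state requires s·f(k) = (n + δ)·k, i.e. s·k^α = (n + δ)·k.
Rearranging, k^(1−α) = s / (n + δ).
k^0.64 = 0.34 / (0.029 + 0.049) = 0.34 / 0.078 = 4.3590
k* = 4.3590^(1/0.64) ≈ 9.9780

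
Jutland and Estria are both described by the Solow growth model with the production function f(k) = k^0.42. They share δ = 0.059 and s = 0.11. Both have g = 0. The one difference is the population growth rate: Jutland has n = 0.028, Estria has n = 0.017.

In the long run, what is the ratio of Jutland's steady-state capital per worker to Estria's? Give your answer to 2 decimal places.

Steady-state k* = [s/(n + δ)]^(1/(1−α)), so the ratio is [ (s_J/(n + δ)_J) / (s_E/(n + δ)_E) ]^1.7241.
s_J/(n + δ)_J = 0.11/0.087 = 1.2644; s_E/(n + δ)_E = 0.11/0.076 = 1.4474.
Ratio = (1.2644/1.4474)^1.7241 = 0.8736^1.7241 ≈ 0.7922

k*_J / k*_E ≈ 0.79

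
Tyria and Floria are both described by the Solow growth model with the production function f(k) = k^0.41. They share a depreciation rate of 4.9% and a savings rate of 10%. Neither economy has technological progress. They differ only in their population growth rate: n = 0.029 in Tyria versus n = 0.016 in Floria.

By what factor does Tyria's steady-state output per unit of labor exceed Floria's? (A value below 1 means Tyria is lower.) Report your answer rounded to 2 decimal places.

ratio ≈ 0.88

Steady-state y* = [s/(n + δ)]^(α/(1−α)), so the ratio is [ (s_T/(n + δ)_T) / (s_F/(n + δ)_F) ]^0.6949.
s_T/(n + δ)_T = 0.10/0.078 = 1.2821; s_F/(n + δ)_F = 0.10/0.065 = 1.5385.
Ratio = (1.2821/1.5385)^0.6949 = 0.8333^0.6949 ≈ 0.8810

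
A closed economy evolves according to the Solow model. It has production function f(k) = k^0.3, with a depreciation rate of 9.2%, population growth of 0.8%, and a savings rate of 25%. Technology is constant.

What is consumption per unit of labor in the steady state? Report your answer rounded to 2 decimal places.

c* ≈ 1.11

In steady state, investment equals break-even investment: s·k^α = (n + δ)·k.
Dividing both sides by k: k^(1−α) = s / (n + δ).
k^0.7 = 0.25 / (0.008 + 0.092) = 0.25 / 0.100 = 2.5000
k* = 2.5000^(1/0.7) ≈ 3.7024
y* = (k*)^α = 3.7024^0.3 ≈ 1.4810
c* = (1 − s)·y* = (1 − 0.25) × 1.4810 ≈ 1.1108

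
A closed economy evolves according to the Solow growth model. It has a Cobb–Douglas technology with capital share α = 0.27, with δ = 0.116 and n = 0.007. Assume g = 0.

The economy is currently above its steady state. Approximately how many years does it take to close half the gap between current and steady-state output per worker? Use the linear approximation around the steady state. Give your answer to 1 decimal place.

half-life ≈ 7.7 years

Near the steady state the convergence rate is λ = (1 − α)(n + δ).
λ = (1 − 0.27) × 0.123 = 0.73 × 0.123 = 0.08979
Half-life = ln 2 / λ = 0.6931 / 0.08979 ≈ 7.72 years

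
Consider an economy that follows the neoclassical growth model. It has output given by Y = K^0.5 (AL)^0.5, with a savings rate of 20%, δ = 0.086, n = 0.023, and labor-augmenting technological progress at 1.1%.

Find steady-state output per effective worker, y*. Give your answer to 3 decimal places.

In steady state, investment equals break-even investment: s·k^α = (n + g + δ)·k.
Rearranging, k^(1−α) = s / (n + g + δ).
k^0.5 = 0.20 / (0.023 + 0.011 + 0.086) = 0.20 / 0.120 = 1.6667
k* = 1.6667^(1/0.5) ≈ 2.7779
y* = (k*)^α = 2.7779^0.5 ≈ 1.6667

y* = 1.667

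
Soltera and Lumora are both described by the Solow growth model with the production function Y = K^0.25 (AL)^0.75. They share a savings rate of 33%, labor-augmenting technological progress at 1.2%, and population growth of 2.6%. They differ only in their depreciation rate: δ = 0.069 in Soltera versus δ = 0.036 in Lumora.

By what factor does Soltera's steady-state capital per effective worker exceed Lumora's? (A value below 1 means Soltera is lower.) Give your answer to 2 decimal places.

Steady-state k* = [s/(n + g + δ)]^(1/(1−α)), so the ratio is [ (s_S/(n + g + δ)_S) / (s_L/(n + g + δ)_L) ]^1.3333.
s_S/(n + g + δ)_S = 0.33/0.107 = 3.0841; s_L/(n + g + δ)_L = 0.33/0.074 = 4.4595.
Ratio = (3.0841/4.4595)^1.3333 = 0.6916^1.3333 ≈ 0.6116

ratio ≈ 0.61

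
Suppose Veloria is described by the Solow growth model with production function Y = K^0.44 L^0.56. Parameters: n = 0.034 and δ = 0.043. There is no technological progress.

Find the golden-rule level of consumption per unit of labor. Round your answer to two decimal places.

c_gold ≈ 2.20

At the golden rule, f'(k) = n + δ, so α·k^(α−1) = n + δ and k_gold = (α/(n + δ))^(1/(1−α)).
k_gold = (0.44/0.077)^(1/0.56) = 5.7143^1.7857 ≈ 22.4755
c_gold = f(k_gold) − (n + δ)·k_gold = 3.9333 − 0.077×22.4755 ≈ 2.2027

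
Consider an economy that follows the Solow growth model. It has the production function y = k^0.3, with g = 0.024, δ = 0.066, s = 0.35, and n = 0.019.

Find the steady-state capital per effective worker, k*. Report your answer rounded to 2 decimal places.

At the steady state, Δk = 0, so s·k^α = (n + g + δ)·k.
Rearranging, k^(1−α) = s / (n + g + δ).
k^0.7 = 0.35 / (0.019 + 0.024 + 0.066) = 0.35 / 0.109 = 3.2110
k* = 3.2110^(1/0.7) ≈ 5.2939

k* ≈ 5.29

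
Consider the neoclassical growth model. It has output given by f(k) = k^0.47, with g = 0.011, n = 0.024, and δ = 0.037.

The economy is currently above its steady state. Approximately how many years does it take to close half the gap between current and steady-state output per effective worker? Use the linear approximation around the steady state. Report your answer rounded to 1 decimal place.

t_½ ≈ 18.2 years

Near the steady state the convergence rate is λ = (1 − α)(n + g + δ).
λ = (1 − 0.47) × 0.072 = 0.53 × 0.072 = 0.03816
Half-life = ln 2 / λ = 0.6931 / 0.03816 ≈ 18.16 years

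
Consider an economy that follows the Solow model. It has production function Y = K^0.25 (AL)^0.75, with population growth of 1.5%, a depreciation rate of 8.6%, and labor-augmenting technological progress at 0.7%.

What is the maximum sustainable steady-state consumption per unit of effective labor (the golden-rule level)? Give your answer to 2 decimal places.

At the golden rule, f'(k) = n + g + δ, so α·k^(α−1) = n + g + δ and k_gold = (α/(n + g + δ))^(1/(1−α)).
k_gold = (0.25/0.108)^(1/0.75) = 2.3148^1.3333 ≈ 3.0620
c_gold = f(k_gold) − (n + g + δ)·k_gold = 1.3228 − 0.108×3.0620 ≈ 0.9921

c_gold ≈ 0.99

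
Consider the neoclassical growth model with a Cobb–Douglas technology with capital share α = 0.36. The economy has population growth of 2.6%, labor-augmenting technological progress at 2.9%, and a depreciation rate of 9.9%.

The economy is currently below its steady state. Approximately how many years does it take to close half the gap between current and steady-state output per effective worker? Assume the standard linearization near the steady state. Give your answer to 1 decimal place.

t_½ ≈ 7.0 years

Near the steady state the convergence rate is λ = (1 − α)(n + g + δ).
λ = (1 − 0.36) × 0.154 = 0.64 × 0.154 = 0.09856
Half-life = ln 2 / λ = 0.6931 / 0.09856 ≈ 7.03 years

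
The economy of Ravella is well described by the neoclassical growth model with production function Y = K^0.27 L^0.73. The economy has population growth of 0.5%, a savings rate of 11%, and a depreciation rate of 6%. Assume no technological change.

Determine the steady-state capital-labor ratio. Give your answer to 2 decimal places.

k* ≈ 2.06

At the steady state, Δk = 0, so s·k^α = (n + δ)·k.
Rearranging, k^(1−α) = s / (n + δ).
k^0.73 = 0.11 / (0.005 + 0.060) = 0.11 / 0.065 = 1.6923
k* = 1.6923^(1/0.73) ≈ 2.0558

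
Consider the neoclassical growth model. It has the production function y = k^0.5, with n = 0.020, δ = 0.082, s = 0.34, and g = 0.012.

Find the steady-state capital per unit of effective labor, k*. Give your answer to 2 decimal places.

k* ≈ 8.90

Steady state requires s·f(k) = (n + g + δ)·k, i.e. s·k^α = (n + g + δ)·k.
Dividing both sides by k: k^(1−α) = s / (n + g + δ).
k^0.5 = 0.34 / (0.020 + 0.012 + 0.082) = 0.34 / 0.114 = 2.9825
k* = 2.9825^(1/0.5) ≈ 8.8953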